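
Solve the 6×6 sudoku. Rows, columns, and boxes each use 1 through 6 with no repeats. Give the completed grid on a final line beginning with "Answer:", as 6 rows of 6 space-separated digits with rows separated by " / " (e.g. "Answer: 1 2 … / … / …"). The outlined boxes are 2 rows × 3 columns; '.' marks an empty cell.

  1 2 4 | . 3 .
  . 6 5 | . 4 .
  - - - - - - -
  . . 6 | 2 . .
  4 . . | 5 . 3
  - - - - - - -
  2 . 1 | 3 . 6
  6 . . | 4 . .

Step 1. [r3c5∈{1}] r3c5 has the single candidate 1, so r3c5=1.
Step 2. [r5c5∈{5}] r5c5's peers cover all but 5, so r5c5=5.
Step 3. [r6c6∈{1,2}] across row 6, 1 lands solely at r6c6 ⇒ r6c6=1.
Step 4. [r6c2∈{3,5}] in row 6, 5 fits only at r6c2. So r6c2=5.
Step 5. [r3c2∈{3}] r3c2's peers cover all but 3 ⇒ r3c2=3.
Step 6. [r1c4∈{6}] only 6 remains possible at r1c4, so r1c4=6.
Step 7. [r2c1∈{3}] only 3 remains possible at r2c1. So r2c1=3.
Step 8. [r6c3∈{3}] r6c3 has the single candidate 3, so r6c3=3.
Step 9. [r2c4∈{1}] r2c4 has the single candidate 1, so r2c4=1.
Step 10. [r4c2∈{1}] only 1 remains possible at r4c2, so r4c2=1.
Step 11. [r6c5∈{2}] r6c5 is down to just 2, so r6c5=2.
Step 12. [r5c2∈{4}] r5c2's peers cover all but 4 ⇒ r5c2=4.
Step 13. [r4c5∈{6}] r4c5's peers cover all but 6, so r4c5=6.
Step 14. [r4c3∈{2}] nothing but 2 survives at r4c3, so r4c3=2.
Step 15. [r3c1∈{5}] r3c1 is down to just 5, so r3c1=5.
Step 16. [r1c6∈{5}] r1c6 is down to just 5 ⇒ r1c6=5.
Step 17. [r2c6∈{2}] r2c6's peers cover all but 2. So r2c6=2.
Step 18. [r3c6∈{4}] nothing but 4 survives at r3c6. So r3c6=4.

Answer: 1 2 4 6 3 5 / 3 6 5 1 4 2 / 5 3 6 2 1 4 / 4 1 2 5 6 3 / 2 4 1 3 5 6 / 6 5 3 4 2 1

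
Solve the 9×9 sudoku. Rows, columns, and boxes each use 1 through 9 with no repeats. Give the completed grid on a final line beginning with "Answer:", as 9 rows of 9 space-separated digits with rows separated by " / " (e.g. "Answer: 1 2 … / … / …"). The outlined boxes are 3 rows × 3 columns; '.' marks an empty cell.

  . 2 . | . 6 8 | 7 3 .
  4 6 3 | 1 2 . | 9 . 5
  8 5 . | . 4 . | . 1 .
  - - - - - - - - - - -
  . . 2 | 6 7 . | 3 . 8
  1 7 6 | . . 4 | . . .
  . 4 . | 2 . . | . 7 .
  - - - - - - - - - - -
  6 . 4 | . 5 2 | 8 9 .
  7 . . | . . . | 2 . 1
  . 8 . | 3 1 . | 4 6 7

Step 1. [r9c6∈{9}] r9c6 has the single candidate 9. So r9c6=9.
Step 2. [r1c1∈{9}] nothing but 9 survives at r1c1, so r1c1=9.
Step 3. [r4c1∈{5}] r4c1's peers cover all but 5, so r4c1=5.
Step 4. [r6c6∈{1,3,5}] across col 6, 5 lands solely at r6c6, so r6c6=5.
Step 5. [r5c5∈{3,8,9}] r5c5 is the only open cell in row 5 admitting 3 ⇒ r5c5=3.
Step 6. [r6c5∈{8,9}] col 5 places 9 nowhere but r6c5, so r6c5=9.
Step 7. [r3c3∈{7}] r3c3 has the single candidate 7, so r3c3=7.
Step 8. [r8c2∈{3,9}] across row 8, 3 lands solely at r8c2. So r8c2=3.
Step 9. [r5c8∈{2,5}] r5c8 is the only open cell in col 8 admitting 2, so r5c8=2.
Step 10. [r6c9∈{6}] r6c9 is down to just 6, so r6c9=6.
Step 11. [r5c4∈{8}] r5c4 has the single candidate 8, so r5c4=8.
Step 12. [r8c3∈{5,9}] 9 has one home in row 8: r8c3 ⇒ r8c3=9.
Step 13. [r6c1∈{3}] r6c1 has the single candidate 3, so r6c1=3.
Step 14. [r4c6∈{1}] r4c6 is down to just 1 ⇒ r4c6=1.
Step 15. [r1c3∈{1}] r1c3's peers cover all but 1. So r1c3=1.
Step 16. [r9c1∈{2}] r9c1's peers cover all but 2. So r9c1=2.
Step 17. [r6c7∈{1}] r6c7 is down to just 1 ⇒ r6c7=1.
Step 18. [r8c8∈{5}] r8c8's peers cover all but 5 ⇒ r8c8=5.
Step 19. [r3c4∈{9}] r3c4 is down to just 9, so r3c4=9.
Step 20. [r2c8∈{8}] only 8 remains possible at r2c8. So r2c8=8.
Step 21. [r8c4∈{4}] r8c4 has the single candidate 4 ⇒ r8c4=4.
Step 22. [r3c7∈{6}] r3c7 has the single candidate 6, so r3c7=6.
Step 23. [r8c6∈{6}] r8c6 has the single candidate 6 ⇒ r8c6=6.
Step 24. [r9c3∈{5}] r9c3 is down to just 5 ⇒ r9c3=5.
Step 25. [r5c9∈{9}] nothing but 9 survives at r5c9, so r5c9=9.
Step 26. [r3c6∈{3}] r3c6 has the single candidate 3. So r3c6=3.
Step 27. [r3c9∈{2}] only 2 remains possible at r3c9, so r3c9=2.
Step 28. [r4c8∈{4}] r4c8 has the single candidate 4 ⇒ r4c8=4.
Step 29. [r1c4∈{5}] r1c4 is down to just 5 ⇒ r1c4=5.
Step 30. [r4c2∈{9}] r4c2's peers cover all but 9, so r4c2=9.
Step 31. [r7c4∈{7}] r7c4 is down to just 7 ⇒ r7c4=7.
Step 32. [r5c7∈{5}] r5c7 is down to just 5. So r5c7=5.
Step 33. [r6c3∈{8}] r6c3 has the single candidate 8, so r6c3=8.
Step 34. [r2c6∈{7}] nothing but 7 survives at r2c6. So r2c6=7.
Step 35. [r7c2∈{1}] only 1 remains possible at r7c2, so r7c2=1.
Step 36. [r1c9∈{4}] r1c9 has the single candidate 4 ⇒ r1c9=4.
Step 37. [r8c5∈{8}] r8c5 is down to just 8. So r8c5=8.
Step 38. [r7c9∈{3}] r7c9 has the single candidate 3 ⇒ r7c9=3.

Answer: 9 2 1 5 6 8 7 3 4 / 4 6 3 1 2 7 9 8 5 / 8 5 7 9 4 3 6 1 2 / 5 9 2 6 7 1 3 4 8 / 1 7 6 8 3 4 5 2 9 / 3 4 8 2 9 5 1 7 6 / 6 1 4 7 5 2 8 9 3 / 7 3 9 4 8 6 2 5 1 / 2 8 5 3 1 9 4 6 7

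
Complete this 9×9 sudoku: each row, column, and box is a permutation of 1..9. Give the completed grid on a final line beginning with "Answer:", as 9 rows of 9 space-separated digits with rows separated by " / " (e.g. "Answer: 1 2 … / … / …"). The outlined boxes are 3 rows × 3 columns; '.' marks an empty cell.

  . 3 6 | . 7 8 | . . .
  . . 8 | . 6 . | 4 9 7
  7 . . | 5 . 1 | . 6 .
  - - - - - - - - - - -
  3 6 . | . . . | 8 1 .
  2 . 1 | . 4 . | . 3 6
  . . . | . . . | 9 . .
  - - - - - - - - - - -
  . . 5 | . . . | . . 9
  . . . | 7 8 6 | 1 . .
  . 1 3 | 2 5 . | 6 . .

Step 1. [r7c2∈{2,4,7,8}] r7c2 is the only open cell in box 7 admitting 7. So r7c2=7.
Step 2. [r4c4∈{9}] r4c4's peers cover all but 9 ⇒ r4c4=9.
Step 3. [r1c1∈{1,4,5,9}] r1c1 is the only open cell in row 1 admitting 9 ⇒ r1c1=9.
Step 4. [r8c1∈{4}] r8c1 is down to just 4 ⇒ r8c1=4.
Step 5. [r4c5∈{2}] r4c5's peers cover all but 2. So r4c5=2.
Step 6. [r8c9∈{2,3,5}] across row 8, 3 lands solely at r8c9. So r8c9=3.
Step 7. [r7c7∈{2}] r7c7's peers cover all but 2 ⇒ r7c7=2.
Step 8. [r9c1∈{8}] r9c1's peers cover all but 8, so r9c1=8.
Step 9. [r6c1∈{5}] nothing but 5 survives at r6c1. So r6c1=5.
Step 10. [r9c9∈{4}] only 4 remains possible at r9c9 ⇒ r9c9=4.
Step 11. [r4c3∈{4,7}] r4c3 is the only open cell in row 4 admitting 4, so r4c3=4.
Step 12. [r3c3∈{2}] r3c3 has the single candidate 2, so r3c3=2.
Step 13. [r2c4∈{3}] r2c4 is down to just 3 ⇒ r2c4=3.
Step 14. [r4c9∈{5}] r4c9 has the single candidate 5. So r4c9=5.
Step 15. [r7c6∈{3,4}] col 6 places 4 nowhere but r7c6 ⇒ r7c6=4.
Step 16. [r6c8∈{2,4,7}] 4 has one home in row 6: r6c8. So r6c8=4.
Step 17. [r7c5∈{1,3}] in row 7, 3 fits only at r7c5. So r7c5=3.
Step 18. [r1c8∈{2,5}] 2 has one home in col 8: r1c8. So r1c8=2.
Step 19. [r4c6∈{7}] r4c6 is down to just 7, so r4c6=7.
Step 20. [r6c2∈{8}] only 8 remains possible at r6c2 ⇒ r6c2=8.
Step 21. [r6c4∈{1,6}] across row 6, 6 lands solely at r6c4 ⇒ r6c4=6.
Step 22. [r8c3∈{9}] r8c3's peers cover all but 9, so r8c3=9.
Step 23. [r2c6∈{2}] nothing but 2 survives at r2c6 ⇒ r2c6=2.
Step 24. [r1c4∈{4}] nothing but 4 survives at r1c4 ⇒ r1c4=4.
Step 25. [r5c7∈{7}] r5c7 is down to just 7. So r5c7=7.
Step 26. [r3c7∈{3}] only 3 remains possible at r3c7, so r3c7=3.
Step 27. [r8c2∈{2}] only 2 remains possible at r8c2. So r8c2=2.
Step 28. [r1c9∈{1}] r1c9 is down to just 1, so r1c9=1.
Step 29. [r7c4∈{1}] only 1 remains possible at r7c4 ⇒ r7c4=1.
Step 30. [r3c9∈{8}] only 8 remains possible at r3c9 ⇒ r3c9=8.
Step 31. [r5c6∈{5}] r5c6's peers cover all but 5 ⇒ r5c6=5.
Step 32. [r2c1∈{1}] only 1 remains possible at r2c1 ⇒ r2c1=1.
Step 33. [r8c8∈{5}] r8c8 has the single candidate 5. So r8c8=5.
Step 34. [r6c3∈{7}] nothing but 7 survives at r6c3, so r6c3=7.
Step 35. [r6c9∈{2}] nothing but 2 survives at r6c9 ⇒ r6c9=2.
Step 36. [r5c2∈{9}] only 9 remains possible at r5c2, so r5c2=9.
Step 37. [r6c6∈{3}] nothing but 3 survives at r6c6. So r6c6=3.
Step 38. [r3c2∈{4}] r3c2's peers cover all but 4. So r3c2=4.
Step 39. [r6c5∈{1}] r6c5 has the single candidate 1, so r6c5=1.
Step 40. [r1c7∈{5}] nothing but 5 survives at r1c7 ⇒ r1c7=5.
Step 41. [r2c2∈{5}] nothing but 5 survives at r2c2 ⇒ r2c2=5.
Step 42. [r7c8∈{8}] r7c8 is down to just 8. So r7c8=8.
Step 43. [r9c6∈{9}] r9c6 is down to just 9. So r9c6=9.
Step 44. [r3c5∈{9}] r3c5's peers cover all but 9 ⇒ r3c5=9.
Step 45. [r9c8∈{7}] r9c8 has the single candidate 7, so r9c8=7.
Step 46. [r5c4∈{8}] only 8 remains possible at r5c4 ⇒ r5c4=8.
Step 47. [r7c1∈{6}] r7c1 has the single candidate 6. So r7c1=6.

Answer: 9 3 6 4 7 8 5 2 1 / 1 5 8 3 6 2 4 9 7 / 7 4 2 5 9 1 3 6 8 / 3 6 4 9 2 7 8 1 5 / 2 9 1 8 4 5 7 3 6 / 5 8 7 6 1 3 9 4 2 / 6 7 5 1 3 4 2 8 9 / 4 2 9 7 8 6 1 5 3 / 8 1 3 2 5 9 6 7 4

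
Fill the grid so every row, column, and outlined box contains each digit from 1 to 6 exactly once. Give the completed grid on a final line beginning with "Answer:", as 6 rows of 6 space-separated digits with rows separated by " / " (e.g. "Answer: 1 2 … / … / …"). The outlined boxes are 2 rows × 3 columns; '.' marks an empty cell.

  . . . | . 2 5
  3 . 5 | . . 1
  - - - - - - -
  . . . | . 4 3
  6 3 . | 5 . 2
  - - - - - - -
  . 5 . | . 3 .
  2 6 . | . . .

Step 1. [r4c3∈{1,4}] across row 4, 4 lands solely at r4c3. So r4c3=4.
Step 2. [r5c3∈{1}] only 1 remains possible at r5c3, so r5c3=1.
Step 3. [r3c4∈{1,6}] 6 has one home in row 3: r3c4, so r3c4=6.
Step 4. [r2c4∈{4}] r2c4 is down to just 4 ⇒ r2c4=4.
Step 5. [r1c2∈{1,4}] across col 2, 4 lands solely at r1c2. So r1c2=4.
Step 6. [r3c2∈{1,2}] in col 2, 1 fits only at r3c2 ⇒ r3c2=1.
Step 7. [r5c6∈{4,6}] across row 5, 6 lands solely at r5c6. So r5c6=6.
Step 8. [r6c5∈{1,5}] in row 6, 5 fits only at r6c5 ⇒ r6c5=5.
Step 9. [r5c4∈{2}] only 2 remains possible at r5c4, so r5c4=2.
Step 10. [r2c2∈{2}] nothing but 2 survives at r2c2, so r2c2=2.
Step 11. [r2c5∈{6}] only 6 remains possible at r2c5. So r2c5=6.
Step 12. [r1c1∈{1}] r1c1 is down to just 1 ⇒ r1c1=1.
Step 13. [r6c4∈{1}] only 1 remains possible at r6c4 ⇒ r6c4=1.
Step 14. [r3c1∈{5}] nothing but 5 survives at r3c1 ⇒ r3c1=5.
Step 15. [r4c5∈{1}] nothing but 1 survives at r4c5. So r4c5=1.
Step 16. [r5c1∈{4}] r5c1 has the single candidate 4 ⇒ r5c1=4.
Step 17. [r3c3∈{2}] r3c3's peers cover all but 2. So r3c3=2.
Step 18. [r1c4∈{3}] nothing but 3 survives at r1c4. So r1c4=3.
Step 19. [r1c3∈{6}] r1c3 is down to just 6 ⇒ r1c3=6.
Step 20. [r6c3∈{3}] nothing but 3 survives at r6c3, so r6c3=3.
Step 21. [r6c6∈{4}] r6c6 is down to just 4. So r6c6=4.

Answer: 1 4 6 3 2 5 / 3 2 5 4 6 1 / 5 1 2 6 4 3 / 6 3 4 5 1 2 / 4 5 1 2 3 6 / 2 6 3 1 5 4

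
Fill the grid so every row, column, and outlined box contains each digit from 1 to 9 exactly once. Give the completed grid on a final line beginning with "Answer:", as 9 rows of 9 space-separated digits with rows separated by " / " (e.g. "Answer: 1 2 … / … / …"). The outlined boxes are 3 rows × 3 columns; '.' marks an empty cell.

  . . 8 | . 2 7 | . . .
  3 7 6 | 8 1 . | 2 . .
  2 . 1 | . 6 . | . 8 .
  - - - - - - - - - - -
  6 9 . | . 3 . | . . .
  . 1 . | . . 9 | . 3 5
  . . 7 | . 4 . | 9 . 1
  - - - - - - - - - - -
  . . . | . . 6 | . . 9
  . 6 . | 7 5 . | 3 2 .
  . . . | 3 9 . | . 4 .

Step 1. [r7c5∈{8}] r7c5 has the single candidate 8, so r7c5=8.
Step 2. [r4c9∈{2,4,7,8}] across col 9, 2 lands solely at r4c9. So r4c9=2.
Step 3. [r1c1∈{4,5,9}] in box 1, 9 fits only at r1c1, so r1c1=9.
Step 4. [r2c9∈{4}] r2c9 is down to just 4, so r2c9=4.
Step 5. [r2c6∈{5}] r2c6 has the single candidate 5. So r2c6=5.
Step 6. [r7c3∈{2,3,4,5}] col 3 places 3 nowhere but r7c3. So r7c3=3.
Step 7. [r1c4∈{4}] r1c4 is down to just 4, so r1c4=4.
Step 8. [r1c2∈{5}] r1c2's peers cover all but 5, so r1c2=5.
Step 9. [r7c8∈{1,5,7}] r7c8 is the only open cell in col 8 admitting 5, so r7c8=5.
Step 10. [r6c8∈{6}] only 6 remains possible at r6c8. So r6c8=6.
Step 11. [r8c6∈{1,4}] in col 6, 4 fits only at r8c6 ⇒ r8c6=4.
Step 12. [r8c9∈{8}] nothing but 8 survives at r8c9 ⇒ r8c9=8.
Step 13. [r1c9∈{3,6}] row 1 places 3 nowhere but r1c9, so r1c9=3.
Step 14. [r6c2∈{2,3,8}] row 6 places 3 nowhere but r6c2. So r6c2=3.
Step 15. [r5c3∈{2,4}] box 4 places 2 nowhere but r5c3 ⇒ r5c3=2.
Step 16. [r4c3∈{4,5}] in col 3, 4 fits only at r4c3 ⇒ r4c3=4.
Step 17. [r6c1∈{5,8}] r6c1 is the only open cell in box 4 admitting 5, so r6c1=5.
Step 18. [r7c1∈{1,4,7}] col 1 places 4 nowhere but r7c1 ⇒ r7c1=4.
Step 19. [r7c7∈{1,7}] across row 7, 7 lands solely at r7c7, so r7c7=7.
Step 20. [r9c7∈{1,6}] box 9 places 1 nowhere but r9c7. So r9c7=1.
Step 21. [r9c6∈{2}] r9c6's peers cover all but 2 ⇒ r9c6=2.
Step 22. [r5c1∈{8}] r5c1 has the single candidate 8. So r5c1=8.
Step 23. [r4c6∈{1,8}] r4c6 is the only open cell in col 6 admitting 1 ⇒ r4c6=1.
Step 24. [r8c3∈{9}] nothing but 9 survives at r8c3. So r8c3=9.
Step 25. [r3c7∈{5}] r3c7 is down to just 5. So r3c7=5.
Step 26. [r9c9∈{6}] r9c9's peers cover all but 6, so r9c9=6.
Step 27. [r5c7∈{4}] r5c7 has the single candidate 4, so r5c7=4.
Step 28. [r6c6∈{8}] r6c6's peers cover all but 8. So r6c6=8.
Step 29. [r9c2∈{8}] r9c2's peers cover all but 8 ⇒ r9c2=8.
Step 30. [r3c4∈{9}] r3c4 is down to just 9, so r3c4=9.
Step 31. [r5c4∈{6}] r5c4 has the single candidate 6. So r5c4=6.
Step 32. [r6c4∈{2}] r6c4 has the single candidate 2. So r6c4=2.
Step 33. [r1c7∈{6}] r1c7's peers cover all but 6. So r1c7=6.
Step 34. [r7c2∈{2}] nothing but 2 survives at r7c2. So r7c2=2.
Step 35. [r3c9∈{7}] r3c9's peers cover all but 7. So r3c9=7.
Step 36. [r3c2∈{4}] r3c2 has the single candidate 4 ⇒ r3c2=4.
Step 37. [r9c1∈{7}] nothing but 7 survives at r9c1 ⇒ r9c1=7.
Step 38. [r3c6∈{3}] only 3 remains possible at r3c6, so r3c6=3.
Step 39. [r4c8∈{7}] nothing but 7 survives at r4c8, so r4c8=7.
Step 40. [r2c8∈{9}] r2c8 is down to just 9 ⇒ r2c8=9.
Step 41. [r7c4∈{1}] r7c4 has the single candidate 1, so r7c4=1.
Step 42. [r4c7∈{8}] r4c7 is down to just 8. So r4c7=8.
Step 43. [r8c1∈{1}] r8c1 is down to just 1 ⇒ r8c1=1.
Step 44. [r4c4∈{5}] nothing but 5 survives at r4c4, so r4c4=5.
Step 45. [r9c3∈{5}] r9c3 is down to just 5. So r9c3=5.
Step 46. [r1c8∈{1}] nothing but 1 survives at r1c8. So r1c8=1.
Step 47. [r5c5∈{7}] r5c5's peers cover all but 7. So r5c5=7.

Answer: 9 5 8 4 2 7 6 1 3 / 3 7 6 8 1 5 2 9 4 / 2 4 1 9 6 3 5 8 7 / 6 9 4 5 3 1 8 7 2 / 8 1 2 6 7 9 4 3 5 / 5 3 7 2 4 8 9 6 1 / 4 2 3 1 8 6 7 5 9 / 1 6 9 7 5 4 3 2 8 / 7 8 5 3 9 2 1 4 6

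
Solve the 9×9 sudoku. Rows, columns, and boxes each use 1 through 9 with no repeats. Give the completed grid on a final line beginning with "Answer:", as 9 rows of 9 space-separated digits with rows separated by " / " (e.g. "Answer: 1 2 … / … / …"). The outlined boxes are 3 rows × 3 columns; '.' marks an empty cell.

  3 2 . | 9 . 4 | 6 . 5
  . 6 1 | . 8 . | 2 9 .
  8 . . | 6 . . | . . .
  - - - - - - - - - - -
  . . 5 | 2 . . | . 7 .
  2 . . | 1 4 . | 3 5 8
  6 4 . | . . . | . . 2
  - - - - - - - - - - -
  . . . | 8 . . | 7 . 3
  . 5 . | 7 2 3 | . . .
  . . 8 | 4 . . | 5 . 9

Step 1. [r6c8∈{1}] only 1 remains possible at r6c8. So r6c8=1.
Step 2. [r5c6∈{6,7,9}] in row 5, 6 fits only at r5c6, so r5c6=6.
Step 3. [r1c3∈{7}] r1c3's peers cover all but 7. So r1c3=7.
Step 4. [r5c3∈{9}] r5c3 has the single candidate 9 ⇒ r5c3=9.
Step 5. [r9c6∈{1}] r9c6's peers cover all but 1, so r9c6=1.
Step 6. [r3c3∈{4}] nothing but 4 survives at r3c3 ⇒ r3c3=4.
Step 7. [r8c1∈{1,4,9}] r8c1 is the only open cell in row 8 admitting 9 ⇒ r8c1=9.
Step 8. [r6c6∈{5,7,8,9}] 8 has one home in row 6: r6c6. So r6c6=8.
Step 9. [r4c6∈{9}] r4c6 is down to just 9. So r4c6=9.
Step 10. [r4c5∈{3}] only 3 remains possible at r4c5, so r4c5=3.
Step 11. [r8c7∈{1,4,8}] across col 7, 8 lands solely at r8c7. So r8c7=8.
Step 12. [r7c6∈{5}] r7c6 is down to just 5 ⇒ r7c6=5.
Step 13. [r3c5∈{1,5,7}] across row 3, 5 lands solely at r3c5 ⇒ r3c5=5.
Step 14. [r2c9∈{4,7}] across row 2, 4 lands solely at r2c9. So r2c9=4.
Step 15. [r8c3∈{6}] r8c3's peers cover all but 6 ⇒ r8c3=6.
Step 16. [r9c8∈{2,6}] r9c8 is the only open cell in row 9 admitting 2 ⇒ r9c8=2.
Step 17. [r7c2∈{1}] r7c2's peers cover all but 1 ⇒ r7c2=1.
Step 18. [r3c9∈{1,7}] 7 has one home in col 9: r3c9. So r3c9=7.
Step 19. [r7c8∈{4,6}] in col 8, 6 fits only at r7c8 ⇒ r7c8=6.
Step 20. [r9c2∈{3,7}] across row 9, 3 lands solely at r9c2, so r9c2=3.
Step 21. [r2c4∈{3}] nothing but 3 survives at r2c4. So r2c4=3.
Step 22. [r4c1∈{1}] only 1 remains possible at r4c1 ⇒ r4c1=1.
Step 23. [r3c8∈{3}] r3c8 has the single candidate 3, so r3c8=3.
Step 24. [r7c1∈{4}] r7c1's peers cover all but 4 ⇒ r7c1=4.
Step 25. [r5c2∈{7}] only 7 remains possible at r5c2 ⇒ r5c2=7.
Step 26. [r3c7∈{1}] r3c7 is down to just 1, so r3c7=1.
Step 27. [r6c4∈{5}] nothing but 5 survives at r6c4 ⇒ r6c4=5.
Step 28. [r9c5∈{6}] r9c5 has the single candidate 6, so r9c5=6.
Step 29. [r2c1∈{5}] r2c1's peers cover all but 5, so r2c1=5.
Step 30. [r6c7∈{9}] r6c7's peers cover all but 9, so r6c7=9.
Step 31. [r3c2∈{9}] r3c2's peers cover all but 9, so r3c2=9.
Step 32. [r9c1∈{7}] r9c1 has the single candidate 7 ⇒ r9c1=7.
Step 33. [r4c7∈{4}] nothing but 4 survives at r4c7. So r4c7=4.
Step 34. [r1c8∈{8}] only 8 remains possible at r1c8, so r1c8=8.
Step 35. [r1c5∈{1}] r1c5's peers cover all but 1, so r1c5=1.
Step 36. [r2c6∈{7}] only 7 remains possible at r2c6, so r2c6=7.
Step 37. [r7c5∈{9}] nothing but 9 survives at r7c5, so r7c5=9.
Step 38. [r6c3∈{3}] r6c3's peers cover all but 3. So r6c3=3.
Step 39. [r6c5∈{7}] r6c5 has the single candidate 7. So r6c5=7.
Step 40. [r4c2∈{8}] r4c2's peers cover all but 8. So r4c2=8.
Step 41. [r3c6∈{2}] r3c6 has the single candidate 2 ⇒ r3c6=2.
Step 42. [r7c3∈{2}] r7c3 has the single candidate 2 ⇒ r7c3=2.
Step 43. [r8c8∈{4}] r8c8 has the single candidate 4 ⇒ r8c8=4.
Step 44. [r4c9∈{6}] only 6 remains possible at r4c9, so r4c9=6.
Step 45. [r8c9∈{1}] r8c9 is down to just 1 ⇒ r8c9=1.

Answer: 3 2 7 9 1 4 6 8 5 / 5 6 1 3 8 7 2 9 4 / 8 9 4 6 5 2 1 3 7 / 1 8 5 2 3 9 4 7 6 / 2 7 9 1 4 6 3 5 8 / 6 4 3 5 7 8 9 1 2 / 4 1 2 8 9 5 7 6 3 / 9 5 6 7 2 3 8 4 1 / 7 3 8 4 6 1 5 2 9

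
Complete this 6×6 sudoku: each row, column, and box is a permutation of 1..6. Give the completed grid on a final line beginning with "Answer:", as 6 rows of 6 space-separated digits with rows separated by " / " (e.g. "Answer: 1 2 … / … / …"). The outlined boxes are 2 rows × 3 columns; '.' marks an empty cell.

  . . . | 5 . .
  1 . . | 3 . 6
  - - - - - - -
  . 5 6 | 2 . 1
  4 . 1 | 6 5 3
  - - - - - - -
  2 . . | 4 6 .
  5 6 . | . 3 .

Step 1. [r1c6∈{2,4}] across col 6, 4 lands solely at r1c6, so r1c6=4.
Step 2. [r2c5∈{2}] nothing but 2 survives at r2c5, so r2c5=2.
Step 3. [r1c3∈{2,3}] across col 3, 2 lands solely at r1c3. So r1c3=2.
Step 4. [r1c2∈{3}] only 3 remains possible at r1c2 ⇒ r1c2=3.
Step 5. [r2c3∈{4,5}] r2c3 is the only open cell in row 2 admitting 5. So r2c3=5.
Step 6. [r6c3∈{4}] r6c3 is down to just 4, so r6c3=4.
Step 7. [r3c1∈{3}] r3c1 has the single candidate 3 ⇒ r3c1=3.
Step 8. [r6c4∈{1}] r6c4 has the single candidate 1. So r6c4=1.
Step 9. [r1c5∈{1}] r1c5 has the single candidate 1. So r1c5=1.
Step 10. [r5c2∈{1}] only 1 remains possible at r5c2, so r5c2=1.
Step 11. [r2c2∈{4}] r2c2's peers cover all but 4 ⇒ r2c2=4.
Step 12. [r6c6∈{2}] only 2 remains possible at r6c6, so r6c6=2.
Step 13. [r3c5∈{4}] r3c5's peers cover all but 4 ⇒ r3c5=4.
Step 14. [r5c3∈{3}] r5c3 has the single candidate 3 ⇒ r5c3=3.
Step 15. [r1c1∈{6}] r1c1's peers cover all but 6 ⇒ r1c1=6.
Step 16. [r5c6∈{5}] only 5 remains possible at r5c6, so r5c6=5.
Step 17. [r4c2∈{2}] nothing but 2 survives at r4c2, so r4c2=2.

Answer: 6 3 2 5 1 4 / 1 4 5 3 2 6 / 3 5 6 2 4 1 / 4 2 1 6 5 3 / 2 1 3 4 6 5 / 5 6 4 1 3 2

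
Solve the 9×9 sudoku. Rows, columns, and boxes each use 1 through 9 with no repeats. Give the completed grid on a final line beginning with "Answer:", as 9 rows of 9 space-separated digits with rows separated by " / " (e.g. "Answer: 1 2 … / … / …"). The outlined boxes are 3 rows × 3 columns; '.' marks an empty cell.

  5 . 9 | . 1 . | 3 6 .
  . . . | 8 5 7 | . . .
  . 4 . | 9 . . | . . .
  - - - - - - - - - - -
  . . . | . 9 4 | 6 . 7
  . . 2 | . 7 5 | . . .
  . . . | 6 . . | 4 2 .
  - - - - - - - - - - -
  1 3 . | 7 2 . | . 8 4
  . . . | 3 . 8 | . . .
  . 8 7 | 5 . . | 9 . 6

Step 1. [r5c4∈{1}] only 1 remains possible at r5c4. So r5c4=1.
Step 2. [r5c1∈{3,4,6,8,9}] in row 5, 4 fits only at r5c1, so r5c1=4.
Step 3. [r6c6∈{3}] r6c6 has the single candidate 3. So r6c6=3.
Step 4. [r7c7∈{5}] only 5 remains possible at r7c7, so r7c7=5.
Step 5. [r7c3∈{6}] r7c3 is down to just 6 ⇒ r7c3=6.
Step 6. [r1c9∈{2,8}] 8 has one home in row 1: r1c9. So r1c9=8.
Step 7. [r9c1∈{2}] r9c1 has the single candidate 2 ⇒ r9c1=2.
Step 8. [r9c8∈{1,3}] r9c8 is the only open cell in row 9 admitting 3. So r9c8=3.
Step 9. [r5c8∈{9}] r5c8's peers cover all but 9. So r5c8=9.
Step 10. [r1c6∈{2}] r1c6 has the single candidate 2, so r1c6=2.
Step 11. [r2c2∈{1,2,6}] 2 has one home in col 2: r2c2, so r2c2=2.
Step 12. [r2c7∈{1}] only 1 remains possible at r2c7 ⇒ r2c7=1.
Step 13. [r3c3∈{1,3,8}] row 3 places 1 nowhere but r3c3. So r3c3=1.
Step 14. [r3c1∈{3,6,7,8}] across row 3, 8 lands solely at r3c1 ⇒ r3c1=8.
Step 15. [r4c3∈{3,5,8}] in row 4, 8 fits only at r4c3 ⇒ r4c3=8.
Step 16. [r6c3∈{5}] nothing but 5 survives at r6c3 ⇒ r6c3=5.
Step 17. [r6c9∈{1}] r6c9 is down to just 1. So r6c9=1.
Step 18. [r8c9∈{2}] r8c9's peers cover all but 2. So r8c9=2.
Step 19. [r8c5∈{4,6}] in row 8, 6 fits only at r8c5. So r8c5=6.
Step 20. [r8c1∈{9}] r8c1's peers cover all but 9 ⇒ r8c1=9.
Step 21. [r8c7∈{7}] only 7 remains possible at r8c7 ⇒ r8c7=7.
Step 22. [r6c2∈{7,9}] in row 6, 9 fits only at r6c2 ⇒ r6c2=9.
Step 23. [r2c1∈{3,6}] across row 2, 6 lands solely at r2c1, so r2c1=6.
Step 24. [r3c9∈{5}] only 5 remains possible at r3c9 ⇒ r3c9=5.
Step 25. [r5c9∈{3}] r5c9 has the single candidate 3, so r5c9=3.
Step 26. [r3c8∈{7}] r3c8's peers cover all but 7 ⇒ r3c8=7.
Step 27. [r8c8∈{1}] nothing but 1 survives at r8c8, so r8c8=1.
Step 28. [r4c8∈{5}] r4c8's peers cover all but 5 ⇒ r4c8=5.
Step 29. [r8c3∈{4}] r8c3's peers cover all but 4, so r8c3=4.
Step 30. [r3c6∈{6}] nothing but 6 survives at r3c6. So r3c6=6.
Step 31. [r1c4∈{4}] r1c4 is down to just 4. So r1c4=4.
Step 32. [r2c8∈{4}] r2c8 has the single candidate 4. So r2c8=4.
Step 33. [r5c2∈{6}] only 6 remains possible at r5c2. So r5c2=6.
Step 34. [r9c5∈{4}] nothing but 4 survives at r9c5. So r9c5=4.
Step 35. [r5c7∈{8}] r5c7's peers cover all but 8 ⇒ r5c7=8.
Step 36. [r4c2∈{1}] r4c2 is down to just 1, so r4c2=1.
Step 37. [r7c6∈{9}] r7c6's peers cover all but 9. So r7c6=9.
Step 38. [r3c7∈{2}] r3c7 is down to just 2, so r3c7=2.
Step 39. [r4c1∈{3}] r4c1's peers cover all but 3. So r4c1=3.
Step 40. [r9c6∈{1}] r9c6's peers cover all but 1. So r9c6=1.
Step 41. [r2c3∈{3}] r2c3's peers cover all but 3 ⇒ r2c3=3.
Step 42. [r6c1∈{7}] r6c1's peers cover all but 7. So r6c1=7.
Step 43. [r1c2∈{7}] r1c2 is down to just 7 ⇒ r1c2=7.
Step 44. [r2c9∈{9}] r2c9's peers cover all but 9, so r2c9=9.
Step 45. [r8c2∈{5}] nothing but 5 survives at r8c2, so r8c2=5.
Step 46. [r6c5∈{8}] r6c5's peers cover all but 8, so r6c5=8.
Step 47. [r3c5∈{3}] only 3 remains possible at r3c5, so r3c5=3.
Step 48. [r4c4∈{2}] only 2 remains possible at r4c4 ⇒ r4c4=2.

Answer: 5 7 9 4 1 2 3 6 8 / 6 2 3 8 5 7 1 4 9 / 8 4 1 9 3 6 2 7 5 / 3 1 8 2 9 4 6 5 7 / 4 6 2 1 7 5 8 9 3 / 7 9 5 6 8 3 4 2 1 / 1 3 6 7 2 9 5 8 4 / 9 5 4 3 6 8 7 1 2 / 2 8 7 5 4 1 9 3 6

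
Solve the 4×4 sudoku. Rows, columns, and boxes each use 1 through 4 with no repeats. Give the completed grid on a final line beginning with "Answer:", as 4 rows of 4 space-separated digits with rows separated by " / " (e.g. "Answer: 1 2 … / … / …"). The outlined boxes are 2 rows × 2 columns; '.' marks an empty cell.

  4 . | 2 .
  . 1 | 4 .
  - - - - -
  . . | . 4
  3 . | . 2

Step 1. [r3c1∈{1,2}] r3c1 is the only open cell in col 1 admitting 1. So r3c1=1.
Step 2. [r2c4∈{3}] r2c4 has the single candidate 3 ⇒ r2c4=3.
Step 3. [r4c2∈{4}] r4c2 has the single candidate 4. So r4c2=4.
Step 4. [r2c1∈{2}] r2c1 is down to just 2 ⇒ r2c1=2.
Step 5. [r4c3∈{1}] only 1 remains possible at r4c3, so r4c3=1.
Step 6. [r3c2∈{2}] nothing but 2 survives at r3c2. So r3c2=2.
Step 7. [r1c4∈{1}] r1c4's peers cover all but 1 ⇒ r1c4=1.
Step 8. [r3c3∈{3}] nothing but 3 survives at r3c3, so r3c3=3.
Step 9. [r1c2∈{3}] only 3 remains possible at r1c2. So r1c2=3.

Answer: 4 3 2 1 / 2 1 4 3 / 1 2 3 4 / 3 4 1 2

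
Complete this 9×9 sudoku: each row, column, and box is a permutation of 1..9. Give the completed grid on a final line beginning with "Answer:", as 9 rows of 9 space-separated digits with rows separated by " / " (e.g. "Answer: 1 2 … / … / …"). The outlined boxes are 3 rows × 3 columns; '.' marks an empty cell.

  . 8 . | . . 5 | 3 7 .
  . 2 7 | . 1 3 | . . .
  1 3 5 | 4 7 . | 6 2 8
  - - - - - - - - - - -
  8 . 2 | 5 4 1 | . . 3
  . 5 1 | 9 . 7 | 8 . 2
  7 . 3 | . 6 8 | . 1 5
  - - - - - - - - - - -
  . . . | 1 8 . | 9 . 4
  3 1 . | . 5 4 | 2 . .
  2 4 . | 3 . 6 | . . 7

Step 1. [r7c3∈{6}] r7c3 is down to just 6, so r7c3=6.
Step 2. [r5c1∈{4,6}] across box 4, 4 lands solely at r5c1. So r5c1=4.
Step 3. [r8c3∈{8,9}] r8c3 is the only open cell in row 8 admitting 9, so r8c3=9.
Step 4. [r4c8∈{6,9}] in box 6, 9 fits only at r4c8, so r4c8=9.
Step 5. [r2c8∈{4,5}] r2c8 is the only open cell in col 8 admitting 4, so r2c8=4.
Step 6. [r1c5∈{2,9}] r1c5 is the only open cell in col 5 admitting 2. So r1c5=2.
Step 7. [r8c8∈{6,8}] row 8 places 8 nowhere but r8c8, so r8c8=8.
Step 8. [r1c4∈{6}] nothing but 6 survives at r1c4, so r1c4=6.
Step 9. [r2c9∈{9}] r2c9 has the single candidate 9. So r2c9=9.
Step 10. [r9c8∈{5}] r9c8's peers cover all but 5, so r9c8=5.
Step 11. [r7c6∈{2}] only 2 remains possible at r7c6. So r7c6=2.
Step 12. [r6c4∈{2}] nothing but 2 survives at r6c4. So r6c4=2.
Step 13. [r1c9∈{1}] r1c9's peers cover all but 1 ⇒ r1c9=1.
Step 14. [r7c2∈{7}] only 7 remains possible at r7c2. So r7c2=7.
Step 15. [r4c2∈{6}] r4c2 has the single candidate 6 ⇒ r4c2=6.
Step 16. [r9c3∈{8}] r9c3's peers cover all but 8, so r9c3=8.
Step 17. [r9c7∈{1}] only 1 remains possible at r9c7, so r9c7=1.
Step 18. [r2c1∈{6}] r2c1 has the single candidate 6. So r2c1=6.
Step 19. [r5c8∈{6}] nothing but 6 survives at r5c8, so r5c8=6.
Step 20. [r6c2∈{9}] r6c2's peers cover all but 9 ⇒ r6c2=9.
Step 21. [r5c5∈{3}] only 3 remains possible at r5c5 ⇒ r5c5=3.
Step 22. [r2c4∈{8}] nothing but 8 survives at r2c4 ⇒ r2c4=8.
Step 23. [r1c3∈{4}] r1c3 has the single candidate 4 ⇒ r1c3=4.
Step 24. [r4c7∈{7}] r4c7's peers cover all but 7, so r4c7=7.
Step 25. [r7c8∈{3}] r7c8 has the single candidate 3. So r7c8=3.
Step 26. [r9c5∈{9}] nothing but 9 survives at r9c5 ⇒ r9c5=9.
Step 27. [r1c1∈{9}] r1c1 is down to just 9, so r1c1=9.
Step 28. [r8c4∈{7}] r8c4 has the single candidate 7 ⇒ r8c4=7.
Step 29. [r7c1∈{5}] only 5 remains possible at r7c1, so r7c1=5.
Step 30. [r8c9∈{6}] only 6 remains possible at r8c9 ⇒ r8c9=6.
Step 31. [r6c7∈{4}] r6c7 is down to just 4, so r6c7=4.
Step 32. [r2c7∈{5}] r2c7's peers cover all but 5 ⇒ r2c7=5.
Step 33. [r3c6∈{9}] only 9 remains possible at r3c6, so r3c6=9.

Answer: 9 8 4 6 2 5 3 7 1 / 6 2 7 8 1 3 5 4 9 / 1 3 5 4 7 9 6 2 8 / 8 6 2 5 4 1 7 9 3 / 4 5 1 9 3 7 8 6 2 / 7 9 3 2 6 8 4 1 5 / 5 7 6 1 8 2 9 3 4 / 3 1 9 7 5 4 2 8 6 / 2 4 8 3 9 6 1 5 7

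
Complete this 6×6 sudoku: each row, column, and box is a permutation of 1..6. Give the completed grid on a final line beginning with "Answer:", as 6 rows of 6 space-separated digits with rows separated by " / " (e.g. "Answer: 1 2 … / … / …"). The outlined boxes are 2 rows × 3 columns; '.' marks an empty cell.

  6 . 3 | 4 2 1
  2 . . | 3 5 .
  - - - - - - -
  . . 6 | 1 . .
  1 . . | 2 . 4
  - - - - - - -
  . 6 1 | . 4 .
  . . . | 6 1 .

Step 1. [r3c6∈{3,5}] box 4 places 5 nowhere but r3c6, so r3c6=5.
Step 2. [r6c3∈{2,4,5}] r6c3 is the only open cell in col 3 admitting 2, so r6c3=2.
Step 3. [r3c5∈{3}] nothing but 3 survives at r3c5, so r3c5=3.
Step 4. [r6c6∈{3}] nothing but 3 survives at r6c6 ⇒ r6c6=3.
Step 5. [r1c2∈{5}] r1c2 has the single candidate 5. So r1c2=5.
Step 6. [r6c2∈{4}] r6c2 has the single candidate 4 ⇒ r6c2=4.
Step 7. [r5c4∈{5}] only 5 remains possible at r5c4, so r5c4=5.
Step 8. [r4c2∈{3}] r4c2 is down to just 3, so r4c2=3.
Step 9. [r5c6∈{2}] r5c6 has the single candidate 2, so r5c6=2.
Step 10. [r3c2∈{2}] r3c2's peers cover all but 2. So r3c2=2.
Step 11. [r2c6∈{6}] r2c6 has the single candidate 6, so r2c6=6.
Step 12. [r6c1∈{5}] nothing but 5 survives at r6c1 ⇒ r6c1=5.
Step 13. [r4c5∈{6}] r4c5 has the single candidate 6. So r4c5=6.
Step 14. [r3c1∈{4}] r3c1's peers cover all but 4. So r3c1=4.
Step 15. [r4c3∈{5}] r4c3 has the single candidate 5, so r4c3=5.
Step 16. [r2c3∈{4}] r2c3 is down to just 4 ⇒ r2c3=4.
Step 17. [r2c2∈{1}] r2c2 is down to just 1. So r2c2=1.
Step 18. [r5c1∈{3}] r5c1 is down to just 3. So r5c1=3.

Answer: 6 5 3 4 2 1 / 2 1 4 3 5 6 / 4 2 6 1 3 5 / 1 3 5 2 6 4 / 3 6 1 5 4 2 / 5 4 2 6 1 3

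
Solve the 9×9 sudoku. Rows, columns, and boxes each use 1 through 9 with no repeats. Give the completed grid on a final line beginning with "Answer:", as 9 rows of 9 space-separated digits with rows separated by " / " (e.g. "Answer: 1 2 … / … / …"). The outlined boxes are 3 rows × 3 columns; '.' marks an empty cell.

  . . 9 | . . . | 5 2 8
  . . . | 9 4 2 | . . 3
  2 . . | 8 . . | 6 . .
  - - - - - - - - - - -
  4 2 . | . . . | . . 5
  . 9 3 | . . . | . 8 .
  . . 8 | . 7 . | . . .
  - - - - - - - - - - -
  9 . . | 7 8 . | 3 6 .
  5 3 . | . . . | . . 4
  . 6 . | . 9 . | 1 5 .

Step 1. [r2c7∈{7}] r2c7 has the single candidate 7. So r2c7=7.
Step 2. [r2c8∈{1}] r2c8's peers cover all but 1 ⇒ r2c8=1.
Step 3. [r4c7∈{9}] r4c7's peers cover all but 9 ⇒ r4c7=9.
Step 4. [r1c1∈{1,3,6,7}] 3 has one home in col 1: r1c1. So r1c1=3.
Step 5. [r7c9∈{2}] r7c9 has the single candidate 2. So r7c9=2.
Step 6. [r6c6∈{1,3,4,5,6,9}] across row 6, 9 lands solely at r6c6. So r6c6=9.
Step 7. [r1c2∈{1,4,7}] in row 1, 4 fits only at r1c2 ⇒ r1c2=4.
Step 8. [r7c2∈{1}] nothing but 1 survives at r7c2. So r7c2=1.
Step 9. [r3c3∈{1,5,7}] box 1 places 1 nowhere but r3c3. So r3c3=1.
Step 10. [r9c9∈{7}] r9c9 is down to just 7. So r9c9=7.
Step 11. [r6c2∈{5}] r6c2 has the single candidate 5, so r6c2=5.
Step 12. [r5c4∈{1,2,4,5,6}] col 4 places 5 nowhere but r5c4, so r5c4=5.
Step 13. [r4c6∈{1,3,6,8}] 8 has one home in row 4: r4c6 ⇒ r4c6=8.
Step 14. [r1c6∈{1,6,7}] 7 has one home in row 1: r1c6, so r1c6=7.
Step 15. [r5c1∈{1,6,7}] 7 has one home in row 5: r5c1, so r5c1=7.
Step 16. [r4c3∈{6}] r4c3 is down to just 6, so r4c3=6.
Step 17. [r7c3∈{4}] nothing but 4 survives at r7c3. So r7c3=4.
Step 18. [r3c8∈{4,9}] in row 3, 4 fits only at r3c8, so r3c8=4.
Step 19. [r3c5∈{3,5}] across col 5, 5 lands solely at r3c5. So r3c5=5.
Step 20. [r4c5∈{1,3}] across col 5, 3 lands solely at r4c5 ⇒ r4c5=3.
Step 21. [r4c4∈{1}] only 1 remains possible at r4c4. So r4c4=1.
Step 22. [r9c4∈{2,3,4}] in col 4, 3 fits only at r9c4, so r9c4=3.
Step 23. [r6c4∈{2,4,6}] col 4 places 4 nowhere but r6c4, so r6c4=4.
Step 24. [r8c4∈{2,6}] across col 4, 2 lands solely at r8c4. So r8c4=2.
Step 25. [r5c6∈{6}] only 6 remains possible at r5c6. So r5c6=6.
Step 26. [r8c5∈{1,6}] r8c5 is the only open cell in row 8 admitting 6 ⇒ r8c5=6.
Step 27. [r6c7∈{2}] nothing but 2 survives at r6c7, so r6c7=2.
Step 28. [r2c1∈{6,8}] across row 2, 6 lands solely at r2c1 ⇒ r2c1=6.
Step 29. [r6c1∈{1}] r6c1's peers cover all but 1. So r6c1=1.
Step 30. [r5c9∈{1}] r5c9 is down to just 1, so r5c9=1.
Step 31. [r5c5∈{2}] r5c5's peers cover all but 2 ⇒ r5c5=2.
Step 32. [r4c8∈{7}] r4c8's peers cover all but 7, so r4c8=7.
Step 33. [r3c6∈{3}] r3c6 is down to just 3. So r3c6=3.
Step 34. [r3c9∈{9}] only 9 remains possible at r3c9, so r3c9=9.
Step 35. [r2c3∈{5}] r2c3's peers cover all but 5 ⇒ r2c3=5.
Step 36. [r5c7∈{4}] only 4 remains possible at r5c7. So r5c7=4.
Step 37. [r1c5∈{1}] only 1 remains possible at r1c5. So r1c5=1.
Step 38. [r6c8∈{3}] r6c8's peers cover all but 3. So r6c8=3.
Step 39. [r1c4∈{6}] r1c4's peers cover all but 6 ⇒ r1c4=6.
Step 40. [r8c6∈{1}] r8c6 is down to just 1 ⇒ r8c6=1.
Step 41. [r8c3∈{7}] r8c3's peers cover all but 7, so r8c3=7.
Step 42. [r9c3∈{2}] r9c3's peers cover all but 2 ⇒ r9c3=2.
Step 43. [r2c2∈{8}] r2c2 is down to just 8. So r2c2=8.
Step 44. [r3c2∈{7}] only 7 remains possible at r3c2, so r3c2=7.
Step 45. [r6c9∈{6}] only 6 remains possible at r6c9, so r6c9=6.
Step 46. [r7c6∈{5}] r7c6 is down to just 5. So r7c6=5.
Step 47. [r9c1∈{8}] nothing but 8 survives at r9c1. So r9c1=8.
Step 48. [r8c8∈{9}] only 9 remains possible at r8c8. So r8c8=9.
Step 49. [r8c7∈{8}] nothing but 8 survives at r8c7. So r8c7=8.
Step 50. [r9c6∈{4}] r9c6's peers cover all but 4 ⇒ r9c6=4.

Answer: 3 4 9 6 1 7 5 2 8 / 6 8 5 9 4 2 7 1 3 / 2 7 1 8 5 3 6 4 9 / 4 2 6 1 3 8 9 7 5 / 7 9 3 5 2 6 4 8 1 / 1 5 8 4 7 9 2 3 6 / 9 1 4 7 8 5 3 6 2 / 5 3 7 2 6 1 8 9 4 / 8 6 2 3 9 4 1 5 7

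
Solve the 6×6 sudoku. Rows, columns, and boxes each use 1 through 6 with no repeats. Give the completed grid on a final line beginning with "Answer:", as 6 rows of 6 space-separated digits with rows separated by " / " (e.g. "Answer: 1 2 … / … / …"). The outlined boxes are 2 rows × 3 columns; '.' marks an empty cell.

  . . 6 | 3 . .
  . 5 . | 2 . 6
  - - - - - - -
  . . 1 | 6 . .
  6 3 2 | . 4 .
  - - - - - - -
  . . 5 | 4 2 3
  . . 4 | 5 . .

Step 1. [r5c1∈{1}] r5c1 is down to just 1 ⇒ r5c1=1.
Step 2. [r1c2∈{1,2,4}] col 2 places 1 nowhere but r1c2 ⇒ r1c2=1.
Step 3. [r4c6∈{1,5}] row 4 places 5 nowhere but r4c6. So r4c6=5.
Step 4. [r2c1∈{3,4}] 4 has one home in row 2: r2c1. So r2c1=4.
Step 5. [r6c5∈{1,6}] 6 has one home in col 5: r6c5 ⇒ r6c5=6.
Step 6. [r6c1∈{2,3}] 3 has one home in row 6: r6c1. So r6c1=3.
Step 7. [r5c2∈{6}] only 6 remains possible at r5c2. So r5c2=6.
Step 8. [r3c6∈{2}] r3c6's peers cover all but 2. So r3c6=2.
Step 9. [r6c6∈{1}] r6c6 has the single candidate 1. So r6c6=1.
Step 10. [r1c1∈{2}] r1c1's peers cover all but 2. So r1c1=2.
Step 11. [r3c5∈{3}] r3c5 has the single candidate 3, so r3c5=3.
Step 12. [r1c5∈{5}] nothing but 5 survives at r1c5. So r1c5=5.
Step 13. [r6c2∈{2}] r6c2 is down to just 2 ⇒ r6c2=2.
Step 14. [r2c3∈{3}] only 3 remains possible at r2c3 ⇒ r2c3=3.
Step 15. [r2c5∈{1}] r2c5 has the single candidate 1, so r2c5=1.
Step 16. [r4c4∈{1}] r4c4's peers cover all but 1. So r4c4=1.
Step 17. [r3c1∈{5}] only 5 remains possible at r3c1 ⇒ r3c1=5.
Step 18. [r3c2∈{4}] r3c2 has the single candidate 4, so r3c2=4.
Step 19. [r1c6∈{4}] r1c6 is down to just 4. So r1c6=4.

Answer: 2 1 6 3 5 4 / 4 5 3 2 1 6 / 5 4 1 6 3 2 / 6 3 2 1 4 5 / 1 6 5 4 2 3 / 3 2 4 5 6 1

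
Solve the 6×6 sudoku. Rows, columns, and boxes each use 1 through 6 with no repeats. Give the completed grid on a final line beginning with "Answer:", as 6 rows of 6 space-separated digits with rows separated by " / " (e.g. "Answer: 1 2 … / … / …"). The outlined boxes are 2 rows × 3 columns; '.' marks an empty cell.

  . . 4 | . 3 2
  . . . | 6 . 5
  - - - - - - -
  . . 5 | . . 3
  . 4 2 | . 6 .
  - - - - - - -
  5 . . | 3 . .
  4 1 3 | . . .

Step 1. [r4c6∈{1}] r4c6's peers cover all but 1, so r4c6=1.
Step 2. [r2c3∈{1}] only 1 remains possible at r2c3 ⇒ r2c3=1.
Step 3. [r3c2∈{6}] nothing but 6 survives at r3c2, so r3c2=6.
Step 4. [r5c2∈{2}] nothing but 2 survives at r5c2, so r5c2=2.
Step 5. [r3c4∈{2,4}] col 4 places 4 nowhere but r3c4. So r3c4=4.
Step 6. [r5c6∈{4,6}] r5c6 is the only open cell in col 6 admitting 4, so r5c6=4.
Step 7. [r6c5∈{2,5}] across col 5, 5 lands solely at r6c5 ⇒ r6c5=5.
Step 8. [r4c1∈{3}] r4c1's peers cover all but 3, so r4c1=3.
Step 9. [r4c4∈{5}] nothing but 5 survives at r4c4. So r4c4=5.
Step 10. [r5c3∈{6}] r5c3's peers cover all but 6 ⇒ r5c3=6.
Step 11. [r6c6∈{6}] r6c6 is down to just 6. So r6c6=6.
Step 12. [r1c4∈{1}] nothing but 1 survives at r1c4. So r1c4=1.
Step 13. [r3c5∈{2}] only 2 remains possible at r3c5 ⇒ r3c5=2.
Step 14. [r2c1∈{2}] r2c1's peers cover all but 2, so r2c1=2.
Step 15. [r3c1∈{1}] nothing but 1 survives at r3c1. So r3c1=1.
Step 16. [r1c2∈{5}] r1c2's peers cover all but 5 ⇒ r1c2=5.
Step 17. [r6c4∈{2}] r6c4 is down to just 2 ⇒ r6c4=2.
Step 18. [r5c5∈{1}] only 1 remains possible at r5c5 ⇒ r5c5=1.
Step 19. [r2c5∈{4}] nothing but 4 survives at r2c5 ⇒ r2c5=4.
Step 20. [r1c1∈{6}] r1c1 is down to just 6, so r1c1=6.
Step 21. [r2c2∈{3}] nothing but 3 survives at r2c2 ⇒ r2c2=3.

Answer: 6 5 4 1 3 2 / 2 3 1 6 4 5 / 1 6 5 4 2 3 / 3 4 2 5 6 1 / 5 2 6 3 1 4 / 4 1 3 2 5 6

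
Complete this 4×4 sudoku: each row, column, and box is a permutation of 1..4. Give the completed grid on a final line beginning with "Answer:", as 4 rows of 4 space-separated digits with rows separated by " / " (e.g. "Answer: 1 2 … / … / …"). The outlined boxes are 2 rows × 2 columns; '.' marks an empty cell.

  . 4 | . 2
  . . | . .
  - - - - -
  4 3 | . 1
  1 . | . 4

Step 1. [r2c4∈{3}] r2c4's peers cover all but 3. So r2c4=3.
Step 2. [r4c2∈{2}] r4c2's peers cover all but 2 ⇒ r4c2=2.
Step 3. [r2c2∈{1}] only 1 remains possible at r2c2, so r2c2=1.
Step 4. [r2c1∈{2}] r2c1 has the single candidate 2. So r2c1=2.
Step 5. [r4c3∈{3}] r4c3 has the single candidate 3. So r4c3=3.
Step 6. [r3c3∈{2}] r3c3 is down to just 2, so r3c3=2.
Step 7. [r1c1∈{3}] r1c1's peers cover all but 3, so r1c1=3.
Step 8. [r2c3∈{4}] only 4 remains possible at r2c3. So r2c3=4.
Step 9. [r1c3∈{1}] nothing but 1 survives at r1c3. So r1c3=1.

Answer: 3 4 1 2 / 2 1 4 3 / 4 3 2 1 / 1 2 3 4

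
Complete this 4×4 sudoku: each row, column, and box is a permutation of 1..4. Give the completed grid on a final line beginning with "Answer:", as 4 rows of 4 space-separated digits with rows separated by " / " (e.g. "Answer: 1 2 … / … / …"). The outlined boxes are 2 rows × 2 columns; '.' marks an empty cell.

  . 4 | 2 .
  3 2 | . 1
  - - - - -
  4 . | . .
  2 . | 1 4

Step 1. [r3c3∈{3}] only 3 remains possible at r3c3 ⇒ r3c3=3.
Step 2. [r2c3∈{4}] r2c3's peers cover all but 4 ⇒ r2c3=4.
Step 3. [r1c1∈{1}] r1c1's peers cover all but 1, so r1c1=1.
Step 4. [r1c4∈{3}] nothing but 3 survives at r1c4. So r1c4=3.
Step 5. [r4c2∈{3}] nothing but 3 survives at r4c2 ⇒ r4c2=3.
Step 6. [r3c4∈{2}] r3c4 is down to just 2, so r3c4=2.
Step 7. [r3c2∈{1}] r3c2 has the single candidate 1, so r3c2=1.

Answer: 1 4 2 3 / 3 2 4 1 / 4 1 3 2 / 2 3 1 4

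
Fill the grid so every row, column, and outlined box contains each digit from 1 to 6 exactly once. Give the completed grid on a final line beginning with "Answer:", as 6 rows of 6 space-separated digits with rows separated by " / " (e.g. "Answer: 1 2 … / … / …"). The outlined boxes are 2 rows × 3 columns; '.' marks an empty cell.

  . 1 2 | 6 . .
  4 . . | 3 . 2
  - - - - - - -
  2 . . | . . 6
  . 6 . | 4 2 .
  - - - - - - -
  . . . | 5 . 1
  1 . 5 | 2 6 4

Step 1. [r4c6∈{3,5}] r4c6 is the only open cell in col 6 admitting 3. So r4c6=3.
Step 2. [r6c2∈{3}] only 3 remains possible at r6c2. So r6c2=3.
Step 3. [r3c5∈{1,5}] in box 4, 5 fits only at r3c5. So r3c5=5.
Step 4. [r3c2∈{4}] r3c2's peers cover all but 4, so r3c2=4.
Step 5. [r2c3∈{6}] nothing but 6 survives at r2c3. So r2c3=6.
Step 6. [r4c3∈{1}] r4c3 is down to just 1 ⇒ r4c3=1.
Step 7. [r1c1∈{3,5}] in row 1, 3 fits only at r1c1 ⇒ r1c1=3.
Step 8. [r1c5∈{4}] r1c5 is down to just 4 ⇒ r1c5=4.
Step 9. [r2c2∈{5}] nothing but 5 survives at r2c2, so r2c2=5.
Step 10. [r5c1∈{6}] only 6 remains possible at r5c1. So r5c1=6.
Step 11. [r5c3∈{4}] r5c3 is down to just 4. So r5c3=4.
Step 12. [r3c3∈{3}] r3c3's peers cover all but 3, so r3c3=3.
Step 13. [r2c5∈{1}] r2c5's peers cover all but 1, so r2c5=1.
Step 14. [r5c5∈{3}] nothing but 3 survives at r5c5 ⇒ r5c5=3.
Step 15. [r5c2∈{2}] r5c2 has the single candidate 2. So r5c2=2.
Step 16. [r3c4∈{1}] r3c4 is down to just 1. So r3c4=1.
Step 17. [r1c6∈{5}] only 5 remains possible at r1c6, so r1c6=5.
Step 18. [r4c1∈{5}] r4c1 is down to just 5 ⇒ r4c1=5.

Answer: 3 1 2 6 4 5 / 4 5 6 3 1 2 / 2 4 3 1 5 6 / 5 6 1 4 2 3 / 6 2 4 5 3 1 / 1 3 5 2 6 4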